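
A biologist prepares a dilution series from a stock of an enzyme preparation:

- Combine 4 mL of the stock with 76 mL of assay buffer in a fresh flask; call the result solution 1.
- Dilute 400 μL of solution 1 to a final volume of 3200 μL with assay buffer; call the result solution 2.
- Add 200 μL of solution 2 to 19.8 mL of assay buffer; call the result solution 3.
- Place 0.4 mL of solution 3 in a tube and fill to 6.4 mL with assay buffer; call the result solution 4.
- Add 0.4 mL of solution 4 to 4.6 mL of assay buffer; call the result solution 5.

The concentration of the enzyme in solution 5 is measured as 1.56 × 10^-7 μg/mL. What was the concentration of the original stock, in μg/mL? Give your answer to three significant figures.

Step 1: 4 mL + 76 mL = 80 mL total → factor 80/4 = 20
Step 2: 400 μL brought to 3200 μL → factor 3200/400 = 8
Step 3: 200 μL + 19.8 mL = 20000 μL total → factor 20000/200 = 100
Step 4: 0.4 mL brought to 6.4 mL → factor 6.4/0.4 = 16
Step 5: 0.4 mL + 4.6 mL = 5 mL total → factor 5/0.4 = 12.5
Overall dilution factor = 20 × 8 × 100 × 16 × 12.5 = 3.2 × 10^6
Stock = 1.56 × 10^-7 μg/mL × 3.2 × 10^6 = 0.499 μg/mL

0.499 μg/mL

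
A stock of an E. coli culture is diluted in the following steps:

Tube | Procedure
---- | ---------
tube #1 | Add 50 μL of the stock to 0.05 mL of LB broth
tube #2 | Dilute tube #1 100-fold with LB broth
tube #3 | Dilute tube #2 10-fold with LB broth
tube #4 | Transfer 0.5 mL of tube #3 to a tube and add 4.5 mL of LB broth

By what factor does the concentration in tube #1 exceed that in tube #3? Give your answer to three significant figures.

1.00 × 10^3

Step 1: 50 μL + 0.05 mL = 100 μL total → factor 100/50 = 2
Step 2: 100-fold → factor 100
Step 3: 10-fold → factor 10
Dilution factor to tube #1 = 2; to tube #3 = 2000
[tube #1]/[tube #3] = (factor to tube #3)/(factor to tube #1) = 2000/2 = 1.00 × 10^3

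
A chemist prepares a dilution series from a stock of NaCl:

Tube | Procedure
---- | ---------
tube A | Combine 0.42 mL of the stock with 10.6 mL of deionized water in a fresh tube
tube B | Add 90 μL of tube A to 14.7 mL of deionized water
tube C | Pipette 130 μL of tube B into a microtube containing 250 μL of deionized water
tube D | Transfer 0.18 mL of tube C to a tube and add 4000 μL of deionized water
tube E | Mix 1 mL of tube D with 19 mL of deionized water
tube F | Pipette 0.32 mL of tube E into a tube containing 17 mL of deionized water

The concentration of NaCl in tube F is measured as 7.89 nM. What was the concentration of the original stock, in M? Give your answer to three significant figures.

2.50 M

Step 1: 0.42 mL + 10.6 mL = 11.02 mL total → factor 11.02/0.42 = 26.238
Step 2: 90 μL + 14.7 mL = 14790 μL total → factor 14790/90 = 164.33
Step 3: 130 μL + 250 μL = 380 μL total → factor 380/130 = 2.9231
Step 4: 0.18 mL + 4000 μL = 4.18 mL total → factor 4.18/0.18 = 23.222
Step 5: 1 mL + 19 mL = 20 mL total → factor 20/1 = 20
Step 6: 0.32 mL + 17 mL = 17.32 mL total → factor 17.32/0.32 = 54.125
Overall dilution factor = 26.238 × 164.33 × 2.9231 × 23.222 × 20 × 54.125 = 3.1683 × 10^8
Stock = 7.89 nM × 3.1683 × 10^8 = 2.500 × 10^9 nM = 2.50 M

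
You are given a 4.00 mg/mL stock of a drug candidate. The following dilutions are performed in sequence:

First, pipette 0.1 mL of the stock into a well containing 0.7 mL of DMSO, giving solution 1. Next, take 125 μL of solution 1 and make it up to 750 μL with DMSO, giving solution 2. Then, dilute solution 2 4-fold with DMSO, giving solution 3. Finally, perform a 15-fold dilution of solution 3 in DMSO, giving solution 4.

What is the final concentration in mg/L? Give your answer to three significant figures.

Step 1: 0.1 mL + 0.7 mL = 0.8 mL total → factor 0.8/0.1 = 8
Step 2: 125 μL brought to 750 μL → factor 750/125 = 6
Step 3: 4-fold → factor 4
Step 4: 15-fold → factor 15
Overall dilution factor = 8 × 6 × 4 × 15 = 2880
Final = 4.00 mg/mL / 2880 = 0.001389 mg/mL = 1.39 mg/L

1.39 mg/L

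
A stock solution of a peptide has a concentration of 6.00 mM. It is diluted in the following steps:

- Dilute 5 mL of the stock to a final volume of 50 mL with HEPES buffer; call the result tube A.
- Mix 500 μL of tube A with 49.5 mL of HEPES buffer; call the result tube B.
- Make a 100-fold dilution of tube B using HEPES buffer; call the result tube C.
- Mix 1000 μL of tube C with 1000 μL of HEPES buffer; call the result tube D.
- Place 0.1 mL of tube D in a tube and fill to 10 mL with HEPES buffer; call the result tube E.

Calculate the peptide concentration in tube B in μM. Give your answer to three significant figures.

6.00 μM

Step 1: 5 mL brought to 50 mL → factor 50/5 = 10
Step 2: 500 μL + 49.5 mL = 50000 μL total → factor 50000/500 = 100
Dilution factor through tube B = 10 × 100 = 1000
[tube B] = 6.00 mM / 1000 = 0.006000 mM = 6.00 μM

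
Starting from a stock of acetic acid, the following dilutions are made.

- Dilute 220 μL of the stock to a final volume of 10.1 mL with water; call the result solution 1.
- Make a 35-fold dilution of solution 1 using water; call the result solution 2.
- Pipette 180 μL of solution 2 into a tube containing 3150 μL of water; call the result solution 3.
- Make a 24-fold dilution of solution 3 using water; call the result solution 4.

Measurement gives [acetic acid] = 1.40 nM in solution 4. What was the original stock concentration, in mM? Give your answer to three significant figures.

0.999 mM

Step 1: 220 μL brought to 10.1 mL → factor 10100/220 = 45.909
Step 2: 35-fold → factor 35
Step 3: 180 μL + 3150 μL = 3330 μL total → factor 3330/180 = 18.5
Step 4: 24-fold → factor 24
Overall dilution factor = 45.909 × 35 × 18.5 × 24 = 7.1343 × 10^5
Stock = 1.40 nM × 7.1343 × 10^5 = 9.988 × 10^5 nM = 0.999 mM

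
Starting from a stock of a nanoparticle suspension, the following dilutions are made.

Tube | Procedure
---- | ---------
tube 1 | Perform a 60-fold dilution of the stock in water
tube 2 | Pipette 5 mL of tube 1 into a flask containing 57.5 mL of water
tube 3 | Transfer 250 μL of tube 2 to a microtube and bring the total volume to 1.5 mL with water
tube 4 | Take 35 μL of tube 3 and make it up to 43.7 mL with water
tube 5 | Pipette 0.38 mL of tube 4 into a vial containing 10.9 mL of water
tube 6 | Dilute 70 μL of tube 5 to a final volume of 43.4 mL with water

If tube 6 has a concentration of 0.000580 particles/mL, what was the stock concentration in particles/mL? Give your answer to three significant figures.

6.00 × 10^7 particles/mL

Step 1: 60-fold → factor 60
Step 2: 5 mL + 57.5 mL = 62.5 mL total → factor 62.5/5 = 12.5
Step 3: 250 μL brought to 1.5 mL → factor 1500/250 = 6
Step 4: 35 μL brought to 43.7 mL → factor 43700/35 = 1248.6
Step 5: 0.38 mL + 10.9 mL = 11.28 mL total → factor 11.28/0.38 = 29.684
Step 6: 70 μL brought to 43.4 mL → factor 43400/70 = 620
Overall dilution factor = 60 × 12.5 × 6 × 1248.6 × 29.684 × 620 = 1.0341 × 10^11
Stock = 0.000580 particles/mL × 1.0341 × 10^11 = 6.00 × 10^7 particles/mL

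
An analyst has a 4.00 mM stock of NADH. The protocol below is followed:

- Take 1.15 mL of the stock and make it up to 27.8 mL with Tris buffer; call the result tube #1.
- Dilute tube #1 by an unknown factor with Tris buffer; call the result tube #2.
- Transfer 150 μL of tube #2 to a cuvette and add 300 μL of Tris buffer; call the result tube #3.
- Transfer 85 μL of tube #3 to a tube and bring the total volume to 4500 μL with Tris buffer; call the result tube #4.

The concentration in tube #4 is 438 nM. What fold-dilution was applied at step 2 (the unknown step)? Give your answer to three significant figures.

Step 1: 1.15 mL brought to 27.8 mL → factor 27.8/1.15 = 24.174
Step 2: unknown factor x
Step 3: 150 μL + 300 μL = 450 μL total → factor 450/150 = 3
Step 4: 85 μL brought to 4500 μL → factor 4500/85 = 52.941
Product of known-step factors = 3839.4
Overall factor = 4.00 mM / (438 nM) = 9132.4
x = 9132.4 / 3839.4 = 2.38

2.38-fold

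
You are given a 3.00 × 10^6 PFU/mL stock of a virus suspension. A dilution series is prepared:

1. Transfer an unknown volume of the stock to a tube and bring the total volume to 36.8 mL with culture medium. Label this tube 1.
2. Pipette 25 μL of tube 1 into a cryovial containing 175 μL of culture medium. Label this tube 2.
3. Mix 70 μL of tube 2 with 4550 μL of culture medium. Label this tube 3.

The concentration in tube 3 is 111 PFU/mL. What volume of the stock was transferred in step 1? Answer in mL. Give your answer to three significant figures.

0.719 mL

Step 1: v brought to 36.8 mL → factor = 36.8 mL/v
Step 2: 25 μL + 175 μL = 200 μL total → factor 200/25 = 8
Step 3: 70 μL + 4550 μL = 4620 μL total → factor 4620/70 = 66
Product of known-step factors = 528
Overall factor = 3.00 × 10^6 PFU/mL / (111 PFU/mL) = 27027
Step-1 factor = 27027 / 528 = 51.188
v = 36.8 mL / 51.188 = 0.719 mL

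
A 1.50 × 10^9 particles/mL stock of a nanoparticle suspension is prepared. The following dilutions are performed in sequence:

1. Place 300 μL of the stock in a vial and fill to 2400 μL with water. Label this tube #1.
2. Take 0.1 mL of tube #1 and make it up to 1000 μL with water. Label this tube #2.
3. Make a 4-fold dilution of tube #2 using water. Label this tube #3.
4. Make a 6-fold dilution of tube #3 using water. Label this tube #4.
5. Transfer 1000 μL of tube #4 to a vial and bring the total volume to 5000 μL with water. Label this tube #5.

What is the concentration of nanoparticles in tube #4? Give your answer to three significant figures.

Step 1: 300 μL brought to 2400 μL → factor 2400/300 = 8
Step 2: 0.1 mL brought to 1000 μL → factor 1/0.1 = 10
Step 3: 4-fold → factor 4
Step 4: 6-fold → factor 6
Dilution factor through tube #4 = 8 × 10 × 4 × 6 = 1920
[tube #4] = 1.50 × 10^9 particles/mL / 1920 = 7.81 × 10^5 particles/mL

7.81 × 10^5 particles/mL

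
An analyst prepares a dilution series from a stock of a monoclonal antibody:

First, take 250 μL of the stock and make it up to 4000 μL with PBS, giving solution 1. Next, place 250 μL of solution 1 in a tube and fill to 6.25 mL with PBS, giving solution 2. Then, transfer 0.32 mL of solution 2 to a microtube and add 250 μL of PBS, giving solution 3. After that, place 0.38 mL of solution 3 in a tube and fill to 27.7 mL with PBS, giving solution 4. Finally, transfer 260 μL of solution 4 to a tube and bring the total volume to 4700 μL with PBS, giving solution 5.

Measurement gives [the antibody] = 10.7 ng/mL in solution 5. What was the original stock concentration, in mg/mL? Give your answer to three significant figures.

10.0 mg/mL

Step 1: 250 μL brought to 4000 μL → factor 4000/250 = 16
Step 2: 250 μL brought to 6.25 mL → factor 6250/250 = 25
Step 3: 0.32 mL + 250 μL = 0.57 mL total → factor 0.57/0.32 = 1.7812
Step 4: 0.38 mL brought to 27.7 mL → factor 27.7/0.38 = 72.895
Step 5: 260 μL brought to 4700 μL → factor 4700/260 = 18.077
Overall dilution factor = 16 × 25 × 1.7812 × 72.895 × 18.077 = 9.3887 × 10^5
Stock = 10.7 ng/mL × 9.3887 × 10^5 = 1.005 × 10^7 ng/mL = 10.0 mg/mL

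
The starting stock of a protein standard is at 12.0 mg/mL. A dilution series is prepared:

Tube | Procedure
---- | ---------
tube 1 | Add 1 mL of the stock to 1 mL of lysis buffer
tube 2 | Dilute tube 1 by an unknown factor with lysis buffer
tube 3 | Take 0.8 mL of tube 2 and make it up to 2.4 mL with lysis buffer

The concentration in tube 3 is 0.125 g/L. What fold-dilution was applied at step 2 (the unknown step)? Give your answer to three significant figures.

16.0-fold

Step 1: 1 mL + 1 mL = 2 mL total → factor 2/1 = 2
Step 2: unknown factor x
Step 3: 0.8 mL brought to 2.4 mL → factor 2.4/0.8 = 3
Product of known-step factors = 6
Overall factor = 12.0 mg/mL / (0.125 g/L) = 96
x = 96 / 6 = 16.0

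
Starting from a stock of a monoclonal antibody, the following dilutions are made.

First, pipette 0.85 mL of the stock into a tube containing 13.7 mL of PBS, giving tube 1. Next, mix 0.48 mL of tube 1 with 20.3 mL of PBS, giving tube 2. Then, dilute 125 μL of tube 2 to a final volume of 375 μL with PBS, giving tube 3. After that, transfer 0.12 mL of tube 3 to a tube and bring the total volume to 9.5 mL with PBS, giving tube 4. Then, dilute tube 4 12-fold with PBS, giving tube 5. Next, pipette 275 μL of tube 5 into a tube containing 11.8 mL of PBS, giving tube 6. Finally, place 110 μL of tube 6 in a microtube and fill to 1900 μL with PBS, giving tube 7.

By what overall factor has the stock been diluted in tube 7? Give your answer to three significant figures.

1.60 × 10^9

Step 1: 0.85 mL + 13.7 mL = 14.55 mL total → factor 14.55/0.85 = 17.118
Step 2: 0.48 mL + 20.3 mL = 20.78 mL total → factor 20.78/0.48 = 43.292
Step 3: 125 μL brought to 375 μL → factor 375/125 = 3
Step 4: 0.12 mL brought to 9.5 mL → factor 9.5/0.12 = 79.167
Step 5: 12-fold → factor 12
Step 6: 275 μL + 11.8 mL = 12075 μL total → factor 12075/275 = 43.909
Step 7: 110 μL brought to 1900 μL → factor 1900/110 = 17.273
Overall dilution factor = 17.118 × 43.292 × 3 × 79.167 × 12 × 43.909 × 17.273 = 1.6018 × 10^9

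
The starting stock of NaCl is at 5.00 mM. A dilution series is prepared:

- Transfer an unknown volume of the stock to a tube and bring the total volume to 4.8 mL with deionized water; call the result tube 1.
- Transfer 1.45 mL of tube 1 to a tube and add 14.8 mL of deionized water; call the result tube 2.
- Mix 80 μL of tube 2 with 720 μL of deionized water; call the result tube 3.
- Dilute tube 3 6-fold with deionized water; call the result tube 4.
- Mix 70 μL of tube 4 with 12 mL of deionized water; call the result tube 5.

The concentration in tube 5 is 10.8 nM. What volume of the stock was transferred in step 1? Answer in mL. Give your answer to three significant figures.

Step 1: v brought to 4.8 mL → factor = 4.8 mL/v
Step 2: 1.45 mL + 14.8 mL = 16.25 mL total → factor 16.25/1.45 = 11.207
Step 3: 80 μL + 720 μL = 800 μL total → factor 800/80 = 10
Step 4: 6-fold → factor 6
Step 5: 70 μL + 12 mL = 12070 μL total → factor 12070/70 = 172.43
Product of known-step factors = 1.1594 × 10^5
Overall factor = 5.00 mM / (10.8 nM) = 4.6296 × 10^5
Step-1 factor = 4.6296 × 10^5 / 1.1594 × 10^5 = 3.993
v = 4.8 mL / 3.993 = 1.20 mL

1.20 mL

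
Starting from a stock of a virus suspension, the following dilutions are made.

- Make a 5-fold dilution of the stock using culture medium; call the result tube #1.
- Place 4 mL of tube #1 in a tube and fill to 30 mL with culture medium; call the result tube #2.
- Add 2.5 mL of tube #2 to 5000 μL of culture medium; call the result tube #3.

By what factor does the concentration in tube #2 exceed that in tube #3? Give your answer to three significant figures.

3.00

Step 1: 5-fold → factor 5
Step 2: 4 mL brought to 30 mL → factor 30/4 = 7.5
Step 3: 2.5 mL + 5000 μL = 7.5 mL total → factor 7.5/2.5 = 3
Dilution factor to tube #2 = 37.5; to tube #3 = 112.5
[tube #2]/[tube #3] = (factor to tube #3)/(factor to tube #2) = 112.5/37.5 = 3.00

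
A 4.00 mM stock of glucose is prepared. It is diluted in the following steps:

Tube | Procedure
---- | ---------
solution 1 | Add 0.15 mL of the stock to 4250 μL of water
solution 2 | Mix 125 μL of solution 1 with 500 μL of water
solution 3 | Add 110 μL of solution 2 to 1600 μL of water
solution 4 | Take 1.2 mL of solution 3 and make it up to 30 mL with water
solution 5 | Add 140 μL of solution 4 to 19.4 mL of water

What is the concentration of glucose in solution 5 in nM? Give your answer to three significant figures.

0.503 nM

Step 1: 0.15 mL + 4250 μL = 4.4 mL total → factor 4.4/0.15 = 29.333
Step 2: 125 μL + 500 μL = 625 μL total → factor 625/125 = 5
Step 3: 110 μL + 1600 μL = 1710 μL total → factor 1710/110 = 15.545
Step 4: 1.2 mL brought to 30 mL → factor 30/1.2 = 25
Step 5: 140 μL + 19.4 mL = 19540 μL total → factor 19540/140 = 139.57
Overall dilution factor = 29.333 × 5 × 15.545 × 25 × 139.57 = 7.9556 × 10^6
Final = 4.00 mM / 7.9556 × 10^6 = 5.028 × 10^-7 mM = 0.503 nM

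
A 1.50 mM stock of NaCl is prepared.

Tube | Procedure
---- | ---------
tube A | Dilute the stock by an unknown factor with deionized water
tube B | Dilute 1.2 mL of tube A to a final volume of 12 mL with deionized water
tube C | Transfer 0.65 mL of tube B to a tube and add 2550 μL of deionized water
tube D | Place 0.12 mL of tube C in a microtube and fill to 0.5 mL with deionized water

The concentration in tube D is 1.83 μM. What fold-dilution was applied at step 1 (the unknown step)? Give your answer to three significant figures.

4.00-fold

Step 1: unknown factor x
Step 2: 1.2 mL brought to 12 mL → factor 12/1.2 = 10
Step 3: 0.65 mL + 2550 μL = 3.2 mL total → factor 3.2/0.65 = 4.9231
Step 4: 0.12 mL brought to 0.5 mL → factor 0.5/0.12 = 4.1667
Product of known-step factors = 205.13
Overall factor = 1.50 mM / (1.83 μM) = 819.67
x = 819.67 / 205.13 = 4.00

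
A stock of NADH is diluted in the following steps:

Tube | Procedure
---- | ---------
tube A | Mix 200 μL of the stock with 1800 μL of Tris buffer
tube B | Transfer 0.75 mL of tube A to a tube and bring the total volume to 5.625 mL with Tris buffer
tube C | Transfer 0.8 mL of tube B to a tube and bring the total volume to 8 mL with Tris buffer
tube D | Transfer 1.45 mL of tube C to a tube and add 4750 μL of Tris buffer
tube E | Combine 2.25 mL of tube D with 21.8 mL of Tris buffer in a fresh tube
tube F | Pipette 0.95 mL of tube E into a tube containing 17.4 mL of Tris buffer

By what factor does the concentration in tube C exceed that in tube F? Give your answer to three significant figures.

883

Step 1: 200 μL + 1800 μL = 2000 μL total → factor 2000/200 = 10
Step 2: 0.75 mL brought to 5.625 mL → factor 5.625/0.75 = 7.5
Step 3: 0.8 mL brought to 8 mL → factor 8/0.8 = 10
Step 4: 1.45 mL + 4750 μL = 6.2 mL total → factor 6.2/1.45 = 4.2759
Step 5: 2.25 mL + 21.8 mL = 24.05 mL total → factor 24.05/2.25 = 10.689
Step 6: 0.95 mL + 17.4 mL = 18.35 mL total → factor 18.35/0.95 = 19.316
Dilution factor to tube C = 750; to tube F = 6.6211 × 10^5
[tube C]/[tube F] = (factor to tube F)/(factor to tube C) = 6.6211 × 10^5/750 = 883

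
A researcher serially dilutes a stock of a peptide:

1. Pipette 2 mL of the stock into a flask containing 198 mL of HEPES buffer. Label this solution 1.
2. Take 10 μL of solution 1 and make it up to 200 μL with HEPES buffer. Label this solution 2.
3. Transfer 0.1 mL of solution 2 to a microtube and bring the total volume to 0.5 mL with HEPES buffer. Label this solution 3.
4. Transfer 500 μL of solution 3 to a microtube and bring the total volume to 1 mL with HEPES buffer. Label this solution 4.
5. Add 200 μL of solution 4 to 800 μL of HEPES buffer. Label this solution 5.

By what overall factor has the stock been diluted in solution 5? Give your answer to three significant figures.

1.00 × 10^5

Step 1: 2 mL + 198 mL = 200 mL total → factor 200/2 = 100
Step 2: 10 μL brought to 200 μL → factor 200/10 = 20
Step 3: 0.1 mL brought to 0.5 mL → factor 0.5/0.1 = 5
Step 4: 500 μL brought to 1 mL → factor 1000/500 = 2
Step 5: 200 μL + 800 μL = 1000 μL total → factor 1000/200 = 5
Overall dilution factor = 100 × 20 × 5 × 2 × 5 = 1 × 10^5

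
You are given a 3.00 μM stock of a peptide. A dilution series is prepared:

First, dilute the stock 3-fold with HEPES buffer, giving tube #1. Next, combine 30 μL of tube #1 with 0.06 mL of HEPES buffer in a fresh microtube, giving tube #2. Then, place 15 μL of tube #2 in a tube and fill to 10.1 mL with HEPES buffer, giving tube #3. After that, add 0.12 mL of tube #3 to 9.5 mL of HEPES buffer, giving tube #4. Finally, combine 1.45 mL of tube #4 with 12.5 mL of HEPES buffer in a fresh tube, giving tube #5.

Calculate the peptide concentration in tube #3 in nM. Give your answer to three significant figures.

0.495 nM

Step 1: 3-fold → factor 3
Step 2: 30 μL + 0.06 mL = 90 μL total → factor 90/30 = 3
Step 3: 15 μL brought to 10.1 mL → factor 10100/15 = 673.33
Dilution factor through tube #3 = 3 × 3 × 673.33 = 6060
[tube #3] = 3.00 μM / 6060 = 0.0004950 μM = 0.495 nM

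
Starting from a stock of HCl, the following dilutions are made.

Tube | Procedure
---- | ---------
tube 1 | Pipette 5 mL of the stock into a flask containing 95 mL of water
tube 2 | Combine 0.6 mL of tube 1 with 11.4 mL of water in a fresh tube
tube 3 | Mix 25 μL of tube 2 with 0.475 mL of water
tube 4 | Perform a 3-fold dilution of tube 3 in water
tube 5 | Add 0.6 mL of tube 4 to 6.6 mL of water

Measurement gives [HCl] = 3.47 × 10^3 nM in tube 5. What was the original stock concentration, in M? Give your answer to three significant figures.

0.999 M

Step 1: 5 mL + 95 mL = 100 mL total → factor 100/5 = 20
Step 2: 0.6 mL + 11.4 mL = 12 mL total → factor 12/0.6 = 20
Step 3: 25 μL + 0.475 mL = 500 μL total → factor 500/25 = 20
Step 4: 3-fold → factor 3
Step 5: 0.6 mL + 6.6 mL = 7.2 mL total → factor 7.2/0.6 = 12
Overall dilution factor = 20 × 20 × 20 × 3 × 12 = 2.88 × 10^5
Stock = 3.47 × 10^3 nM × 2.88 × 10^5 = 9.994 × 10^8 nM = 0.999 M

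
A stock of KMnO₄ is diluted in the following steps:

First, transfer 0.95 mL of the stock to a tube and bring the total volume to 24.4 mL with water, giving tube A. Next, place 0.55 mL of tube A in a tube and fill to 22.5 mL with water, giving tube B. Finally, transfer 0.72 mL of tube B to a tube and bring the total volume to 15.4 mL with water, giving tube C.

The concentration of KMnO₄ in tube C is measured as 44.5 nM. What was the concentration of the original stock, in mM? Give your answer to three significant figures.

Step 1: 0.95 mL brought to 24.4 mL → factor 24.4/0.95 = 25.684
Step 2: 0.55 mL brought to 22.5 mL → factor 22.5/0.55 = 40.909
Step 3: 0.72 mL brought to 15.4 mL → factor 15.4/0.72 = 21.389
Overall dilution factor = 25.684 × 40.909 × 21.389 = 22474
Stock = 44.5 nM × 22474 = 1.000 × 10^6 nM = 1.00 mM

1.00 mM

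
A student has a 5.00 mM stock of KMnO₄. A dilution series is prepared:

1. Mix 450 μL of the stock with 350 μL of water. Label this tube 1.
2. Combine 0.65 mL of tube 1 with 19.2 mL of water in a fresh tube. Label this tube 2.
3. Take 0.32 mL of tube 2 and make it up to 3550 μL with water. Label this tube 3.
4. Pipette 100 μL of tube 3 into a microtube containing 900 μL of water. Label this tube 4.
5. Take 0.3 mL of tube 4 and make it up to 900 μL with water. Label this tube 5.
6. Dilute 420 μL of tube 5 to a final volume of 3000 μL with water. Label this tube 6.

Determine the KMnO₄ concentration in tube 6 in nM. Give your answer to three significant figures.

38.7 nM

Step 1: 450 μL + 350 μL = 800 μL total → factor 800/450 = 1.7778
Step 2: 0.65 mL + 19.2 mL = 19.85 mL total → factor 19.85/0.65 = 30.538
Step 3: 0.32 mL brought to 3550 μL → factor 3.55/0.32 = 11.094
Step 4: 100 μL + 900 μL = 1000 μL total → factor 1000/100 = 10
Step 5: 0.3 mL brought to 900 μL → factor 0.9/0.3 = 3
Step 6: 420 μL brought to 3000 μL → factor 3000/420 = 7.1429
Overall dilution factor = 1.7778 × 30.538 × 11.094 × 10 × 3 × 7.1429 = 1.2906 × 10^5
Final = 5.00 mM / 1.2906 × 10^5 = 3.874 × 10^-5 mM = 38.7 nM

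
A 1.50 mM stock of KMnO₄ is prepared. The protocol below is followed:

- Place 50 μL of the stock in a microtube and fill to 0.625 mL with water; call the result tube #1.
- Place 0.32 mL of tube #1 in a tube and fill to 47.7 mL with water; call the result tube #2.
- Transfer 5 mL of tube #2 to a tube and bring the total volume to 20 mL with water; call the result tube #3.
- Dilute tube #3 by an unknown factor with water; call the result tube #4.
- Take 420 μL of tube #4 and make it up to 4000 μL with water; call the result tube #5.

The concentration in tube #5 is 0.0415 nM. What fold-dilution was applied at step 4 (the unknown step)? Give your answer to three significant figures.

509-fold

Step 1: 50 μL brought to 0.625 mL → factor 625/50 = 12.5
Step 2: 0.32 mL brought to 47.7 mL → factor 47.7/0.32 = 149.06
Step 3: 5 mL brought to 20 mL → factor 20/5 = 4
Step 4: unknown factor x
Step 5: 420 μL brought to 4000 μL → factor 4000/420 = 9.5238
Product of known-step factors = 70982
Overall factor = 1.50 mM / (0.0415 nM) = 3.6145 × 10^7
x = 3.6145 × 10^7 / 70982 = 509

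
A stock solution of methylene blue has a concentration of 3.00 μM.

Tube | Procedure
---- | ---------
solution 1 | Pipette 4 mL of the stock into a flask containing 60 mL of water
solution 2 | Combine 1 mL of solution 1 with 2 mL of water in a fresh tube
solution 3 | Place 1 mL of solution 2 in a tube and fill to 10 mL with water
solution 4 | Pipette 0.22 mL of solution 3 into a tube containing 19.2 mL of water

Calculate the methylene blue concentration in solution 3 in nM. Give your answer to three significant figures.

Step 1: 4 mL + 60 mL = 64 mL total → factor 64/4 = 16
Step 2: 1 mL + 2 mL = 3 mL total → factor 3/1 = 3
Step 3: 1 mL brought to 10 mL → factor 10/1 = 10
Dilution factor through solution 3 = 16 × 3 × 10 = 480
[solution 3] = 3.00 μM / 480 = 0.006250 μM = 6.25 nM

6.25 nM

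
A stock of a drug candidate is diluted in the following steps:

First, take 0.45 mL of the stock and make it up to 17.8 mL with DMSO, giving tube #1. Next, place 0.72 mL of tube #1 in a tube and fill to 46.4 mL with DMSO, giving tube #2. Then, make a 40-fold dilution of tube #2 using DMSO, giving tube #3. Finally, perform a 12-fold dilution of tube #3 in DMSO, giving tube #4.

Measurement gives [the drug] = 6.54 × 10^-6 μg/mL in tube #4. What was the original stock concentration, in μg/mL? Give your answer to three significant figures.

8.00 μg/mL

Step 1: 0.45 mL brought to 17.8 mL → factor 17.8/0.45 = 39.556
Step 2: 0.72 mL brought to 46.4 mL → factor 46.4/0.72 = 64.444
Step 3: 40-fold → factor 40
Step 4: 12-fold → factor 12
Overall dilution factor = 39.556 × 64.444 × 40 × 12 = 1.2236 × 10^6
Stock = 6.54 × 10^-6 μg/mL × 1.2236 × 10^6 = 8.00 μg/mL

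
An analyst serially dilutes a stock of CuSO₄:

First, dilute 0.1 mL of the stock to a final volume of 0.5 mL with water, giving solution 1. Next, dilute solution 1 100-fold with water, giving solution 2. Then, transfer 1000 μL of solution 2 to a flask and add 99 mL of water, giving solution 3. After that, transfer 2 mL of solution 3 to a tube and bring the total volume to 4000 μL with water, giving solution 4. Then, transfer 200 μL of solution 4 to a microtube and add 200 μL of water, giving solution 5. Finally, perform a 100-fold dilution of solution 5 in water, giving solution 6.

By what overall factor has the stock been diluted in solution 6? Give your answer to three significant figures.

2.00 × 10^7

Step 1: 0.1 mL brought to 0.5 mL → factor 0.5/0.1 = 5
Step 2: 100-fold → factor 100
Step 3: 1000 μL + 99 mL = 1 × 10^5 μL total → factor 1 × 10^5/1000 = 100
Step 4: 2 mL brought to 4000 μL → factor 4/2 = 2
Step 5: 200 μL + 200 μL = 400 μL total → factor 400/200 = 2
Step 6: 100-fold → factor 100
Overall dilution factor = 5 × 100 × 100 × 2 × 2 × 100 = 2 × 10^7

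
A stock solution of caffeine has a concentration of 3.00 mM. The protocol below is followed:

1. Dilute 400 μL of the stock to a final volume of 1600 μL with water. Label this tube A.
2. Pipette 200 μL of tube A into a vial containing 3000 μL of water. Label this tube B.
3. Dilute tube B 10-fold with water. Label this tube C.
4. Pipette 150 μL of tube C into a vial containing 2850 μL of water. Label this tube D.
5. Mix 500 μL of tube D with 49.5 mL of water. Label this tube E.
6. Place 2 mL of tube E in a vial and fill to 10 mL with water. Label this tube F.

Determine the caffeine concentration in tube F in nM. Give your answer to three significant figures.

Step 1: 400 μL brought to 1600 μL → factor 1600/400 = 4
Step 2: 200 μL + 3000 μL = 3200 μL total → factor 3200/200 = 16
Step 3: 10-fold → factor 10
Step 4: 150 μL + 2850 μL = 3000 μL total → factor 3000/150 = 20
Step 5: 500 μL + 49.5 mL = 50000 μL total → factor 50000/500 = 100
Step 6: 2 mL brought to 10 mL → factor 10/2 = 5
Overall dilution factor = 4 × 16 × 10 × 20 × 100 × 5 = 6.4 × 10^6
Final = 3.00 mM / 6.4 × 10^6 = 4.688 × 10^-7 mM = 0.469 nM

0.469 nM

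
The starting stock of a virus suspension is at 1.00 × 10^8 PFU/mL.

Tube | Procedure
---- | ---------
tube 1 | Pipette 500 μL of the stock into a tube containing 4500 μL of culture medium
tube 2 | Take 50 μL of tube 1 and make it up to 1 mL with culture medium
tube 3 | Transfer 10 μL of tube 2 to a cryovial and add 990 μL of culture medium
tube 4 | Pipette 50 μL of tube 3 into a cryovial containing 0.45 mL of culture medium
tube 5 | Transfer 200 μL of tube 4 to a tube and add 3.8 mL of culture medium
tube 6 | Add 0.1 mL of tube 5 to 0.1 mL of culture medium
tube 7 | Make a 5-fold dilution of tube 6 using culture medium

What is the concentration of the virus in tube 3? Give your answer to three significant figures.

5.00 × 10^3 PFU/mL

Step 1: 500 μL + 4500 μL = 5000 μL total → factor 5000/500 = 10
Step 2: 50 μL brought to 1 mL → factor 1000/50 = 20
Step 3: 10 μL + 990 μL = 1000 μL total → factor 1000/10 = 100
Dilution factor through tube 3 = 10 × 20 × 100 = 20000
[tube 3] = 1.00 × 10^8 PFU/mL / 20000 = 5.00 × 10^3 PFU/mL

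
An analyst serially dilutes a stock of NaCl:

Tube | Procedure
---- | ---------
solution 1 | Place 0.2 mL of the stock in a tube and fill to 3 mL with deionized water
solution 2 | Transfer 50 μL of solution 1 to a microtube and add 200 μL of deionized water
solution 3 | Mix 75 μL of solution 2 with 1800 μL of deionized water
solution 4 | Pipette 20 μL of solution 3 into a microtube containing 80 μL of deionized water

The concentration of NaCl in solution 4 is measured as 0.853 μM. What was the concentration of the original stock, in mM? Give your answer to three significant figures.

8.00 mM

Step 1: 0.2 mL brought to 3 mL → factor 3/0.2 = 15
Step 2: 50 μL + 200 μL = 250 μL total → factor 250/50 = 5
Step 3: 75 μL + 1800 μL = 1875 μL total → factor 1875/75 = 25
Step 4: 20 μL + 80 μL = 100 μL total → factor 100/20 = 5
Overall dilution factor = 15 × 5 × 25 × 5 = 9375
Stock = 0.853 μM × 9375 = 7997 μM = 8.00 mM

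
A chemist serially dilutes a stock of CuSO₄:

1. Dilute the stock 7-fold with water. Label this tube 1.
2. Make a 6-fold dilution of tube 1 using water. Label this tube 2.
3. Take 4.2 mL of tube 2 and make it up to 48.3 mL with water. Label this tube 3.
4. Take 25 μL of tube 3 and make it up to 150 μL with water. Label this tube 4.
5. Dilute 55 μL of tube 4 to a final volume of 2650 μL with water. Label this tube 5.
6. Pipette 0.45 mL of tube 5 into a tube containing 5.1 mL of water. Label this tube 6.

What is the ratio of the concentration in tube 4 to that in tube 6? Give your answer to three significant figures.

Step 1: 7-fold → factor 7
Step 2: 6-fold → factor 6
Step 3: 4.2 mL brought to 48.3 mL → factor 48.3/4.2 = 11.5
Step 4: 25 μL brought to 150 μL → factor 150/25 = 6
Step 5: 55 μL brought to 2650 μL → factor 2650/55 = 48.182
Step 6: 0.45 mL + 5.1 mL = 5.55 mL total → factor 5.55/0.45 = 12.333
Dilution factor to tube 4 = 2898; to tube 6 = 1.7221 × 10^6
[tube 4]/[tube 6] = (factor to tube 6)/(factor to tube 4) = 1.7221 × 10^6/2898 = 594

594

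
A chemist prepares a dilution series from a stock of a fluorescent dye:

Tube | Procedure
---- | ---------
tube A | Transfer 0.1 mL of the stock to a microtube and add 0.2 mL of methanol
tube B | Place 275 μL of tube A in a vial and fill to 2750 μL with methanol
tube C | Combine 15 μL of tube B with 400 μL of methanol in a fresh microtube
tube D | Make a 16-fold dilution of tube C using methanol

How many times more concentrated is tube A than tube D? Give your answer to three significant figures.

Step 1: 0.1 mL + 0.2 mL = 0.3 mL total → factor 0.3/0.1 = 3
Step 2: 275 μL brought to 2750 μL → factor 2750/275 = 10
Step 3: 15 μL + 400 μL = 415 μL total → factor 415/15 = 27.667
Step 4: 16-fold → factor 16
Dilution factor to tube A = 3; to tube D = 13280
[tube A]/[tube D] = (factor to tube D)/(factor to tube A) = 13280/3 = 4.43 × 10^3

4.43 × 10^3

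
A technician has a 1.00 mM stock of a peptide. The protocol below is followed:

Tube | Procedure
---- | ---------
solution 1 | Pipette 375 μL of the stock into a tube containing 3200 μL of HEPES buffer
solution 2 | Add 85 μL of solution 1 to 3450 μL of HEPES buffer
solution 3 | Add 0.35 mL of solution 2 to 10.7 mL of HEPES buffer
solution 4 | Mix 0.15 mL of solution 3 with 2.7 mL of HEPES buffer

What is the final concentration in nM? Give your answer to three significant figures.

4.20 nM

Step 1: 375 μL + 3200 μL = 3575 μL total → factor 3575/375 = 9.5333
Step 2: 85 μL + 3450 μL = 3535 μL total → factor 3535/85 = 41.588
Step 3: 0.35 mL + 10.7 mL = 11.05 mL total → factor 11.05/0.35 = 31.571
Step 4: 0.15 mL + 2.7 mL = 2.85 mL total → factor 2.85/0.15 = 19
Overall dilution factor = 9.5333 × 41.588 × 31.571 × 19 = 2.3783 × 10^5
Final = 1.00 mM / 2.3783 × 10^5 = 4.205 × 10^-6 mM = 4.20 nM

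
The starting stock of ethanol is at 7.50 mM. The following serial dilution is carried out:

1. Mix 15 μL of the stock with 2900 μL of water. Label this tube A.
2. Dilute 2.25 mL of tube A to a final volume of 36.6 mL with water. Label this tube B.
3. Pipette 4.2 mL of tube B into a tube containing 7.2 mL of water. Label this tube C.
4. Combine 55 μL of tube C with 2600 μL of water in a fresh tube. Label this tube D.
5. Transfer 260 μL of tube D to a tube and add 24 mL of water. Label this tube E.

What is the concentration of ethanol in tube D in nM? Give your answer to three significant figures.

Step 1: 15 μL + 2900 μL = 2915 μL total → factor 2915/15 = 194.33
Step 2: 2.25 mL brought to 36.6 mL → factor 36.6/2.25 = 16.267
Step 3: 4.2 mL + 7.2 mL = 11.4 mL total → factor 11.4/4.2 = 2.7143
Step 4: 55 μL + 2600 μL = 2655 μL total → factor 2655/55 = 48.273
Dilution factor through tube D = 194.33 × 16.267 × 2.7143 × 48.273 = 4.1419 × 10^5
[tube D] = 7.50 mM / 4.1419 × 10^5 = 1.811 × 10^-5 mM = 18.1 nM

18.1 nM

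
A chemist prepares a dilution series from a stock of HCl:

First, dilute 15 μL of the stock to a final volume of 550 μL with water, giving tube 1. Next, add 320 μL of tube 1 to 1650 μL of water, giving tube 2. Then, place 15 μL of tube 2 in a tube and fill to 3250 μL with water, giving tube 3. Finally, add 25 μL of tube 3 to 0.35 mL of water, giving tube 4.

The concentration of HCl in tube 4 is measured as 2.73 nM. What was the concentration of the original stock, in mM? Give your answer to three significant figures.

2.00 mM

Step 1: 15 μL brought to 550 μL → factor 550/15 = 36.667
Step 2: 320 μL + 1650 μL = 1970 μL total → factor 1970/320 = 6.1562
Step 3: 15 μL brought to 3250 μL → factor 3250/15 = 216.67
Step 4: 25 μL + 0.35 mL = 375 μL total → factor 375/25 = 15
Overall dilution factor = 36.667 × 6.1562 × 216.67 × 15 = 7.3362 × 10^5
Stock = 2.73 nM × 7.3362 × 10^5 = 2.003 × 10^6 nM = 2.00 mM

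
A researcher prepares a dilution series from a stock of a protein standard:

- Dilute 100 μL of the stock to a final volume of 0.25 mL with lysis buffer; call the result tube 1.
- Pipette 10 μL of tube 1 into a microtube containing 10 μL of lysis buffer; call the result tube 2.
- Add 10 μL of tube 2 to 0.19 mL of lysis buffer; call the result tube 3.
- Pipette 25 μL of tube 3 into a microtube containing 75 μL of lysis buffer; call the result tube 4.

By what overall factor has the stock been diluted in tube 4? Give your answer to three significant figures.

400

Step 1: 100 μL brought to 0.25 mL → factor 250/100 = 2.5
Step 2: 10 μL + 10 μL = 20 μL total → factor 20/10 = 2
Step 3: 10 μL + 0.19 mL = 200 μL total → factor 200/10 = 20
Step 4: 25 μL + 75 μL = 100 μL total → factor 100/25 = 4
Overall dilution factor = 2.5 × 2 × 20 × 4 = 400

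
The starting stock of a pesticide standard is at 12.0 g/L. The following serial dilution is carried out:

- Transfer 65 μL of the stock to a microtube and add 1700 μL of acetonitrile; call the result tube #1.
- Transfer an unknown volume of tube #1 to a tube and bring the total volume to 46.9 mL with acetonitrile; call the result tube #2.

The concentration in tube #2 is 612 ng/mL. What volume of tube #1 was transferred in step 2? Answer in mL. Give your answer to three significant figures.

0.0649 mL

Step 1: 65 μL + 1700 μL = 1765 μL total → factor 1765/65 = 27.154
Step 2: v brought to 46.9 mL → factor = 46.9 mL/v
Product of known-step factors = 27.154
Overall factor = 12.0 g/L / (612 ng/mL) = 19608
Step-2 factor = 19608 / 27.154 = 722.1
v = 46.9 mL / 722.1 = 0.0649 mL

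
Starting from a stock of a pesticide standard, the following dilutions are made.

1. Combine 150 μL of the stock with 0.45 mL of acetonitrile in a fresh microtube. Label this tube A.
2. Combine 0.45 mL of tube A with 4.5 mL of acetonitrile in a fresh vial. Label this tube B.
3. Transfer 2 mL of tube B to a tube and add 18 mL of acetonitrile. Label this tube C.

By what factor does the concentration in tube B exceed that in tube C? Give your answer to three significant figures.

Step 1: 150 μL + 0.45 mL = 600 μL total → factor 600/150 = 4
Step 2: 0.45 mL + 4.5 mL = 4.95 mL total → factor 4.95/0.45 = 11
Step 3: 2 mL + 18 mL = 20 mL total → factor 20/2 = 10
Dilution factor to tube B = 44; to tube C = 440
[tube B]/[tube C] = (factor to tube C)/(factor to tube B) = 440/44 = 10.0

10.0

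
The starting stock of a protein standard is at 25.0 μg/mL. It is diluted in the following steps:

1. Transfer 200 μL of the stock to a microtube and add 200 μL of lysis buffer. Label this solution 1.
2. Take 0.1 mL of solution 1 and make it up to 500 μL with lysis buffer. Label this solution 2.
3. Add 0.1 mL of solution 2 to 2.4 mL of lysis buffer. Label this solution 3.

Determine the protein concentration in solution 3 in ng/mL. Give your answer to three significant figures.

Step 1: 200 μL + 200 μL = 400 μL total → factor 400/200 = 2
Step 2: 0.1 mL brought to 500 μL → factor 0.5/0.1 = 5
Step 3: 0.1 mL + 2.4 mL = 2.5 mL total → factor 2.5/0.1 = 25
Overall dilution factor = 2 × 5 × 25 = 250
Final = 25.0 μg/mL / 250 = 0.1000 μg/mL = 100 ng/mL

100 ng/mL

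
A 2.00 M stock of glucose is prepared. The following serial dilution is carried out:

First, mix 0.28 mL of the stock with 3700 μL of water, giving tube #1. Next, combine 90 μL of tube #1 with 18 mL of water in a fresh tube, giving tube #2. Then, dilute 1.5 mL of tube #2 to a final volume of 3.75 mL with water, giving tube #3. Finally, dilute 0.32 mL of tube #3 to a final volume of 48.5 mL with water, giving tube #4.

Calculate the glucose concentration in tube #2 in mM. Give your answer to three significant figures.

Step 1: 0.28 mL + 3700 μL = 3.98 mL total → factor 3.98/0.28 = 14.214
Step 2: 90 μL + 18 mL = 18090 μL total → factor 18090/90 = 201
Dilution factor through tube #2 = 14.214 × 201 = 2857.1
[tube #2] = 2.00 M / 2857.1 = 0.0007000 M = 0.700 mM

0.700 mM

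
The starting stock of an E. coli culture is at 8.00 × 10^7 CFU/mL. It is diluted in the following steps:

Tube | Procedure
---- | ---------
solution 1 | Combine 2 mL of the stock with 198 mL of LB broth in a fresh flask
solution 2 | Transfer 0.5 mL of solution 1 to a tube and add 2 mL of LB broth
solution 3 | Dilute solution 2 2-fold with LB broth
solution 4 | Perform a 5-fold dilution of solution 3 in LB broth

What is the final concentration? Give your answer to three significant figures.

1.60 × 10^4 CFU/mL

Step 1: 2 mL + 198 mL = 200 mL total → factor 200/2 = 100
Step 2: 0.5 mL + 2 mL = 2.5 mL total → factor 2.5/0.5 = 5
Step 3: 2-fold → factor 2
Step 4: 5-fold → factor 5
Overall dilution factor = 100 × 5 × 2 × 5 = 5000
Final = 8.00 × 10^7 CFU/mL / 5000 = 1.60 × 10^4 CFU/mL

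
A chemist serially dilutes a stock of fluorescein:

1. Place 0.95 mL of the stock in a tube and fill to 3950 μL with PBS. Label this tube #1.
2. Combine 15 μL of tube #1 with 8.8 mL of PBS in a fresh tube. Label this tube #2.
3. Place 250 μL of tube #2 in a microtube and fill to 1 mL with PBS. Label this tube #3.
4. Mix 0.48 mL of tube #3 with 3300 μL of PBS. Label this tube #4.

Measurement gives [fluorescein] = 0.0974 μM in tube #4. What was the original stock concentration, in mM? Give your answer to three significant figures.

Step 1: 0.95 mL brought to 3950 μL → factor 3.95/0.95 = 4.1579
Step 2: 15 μL + 8.8 mL = 8815 μL total → factor 8815/15 = 587.67
Step 3: 250 μL brought to 1 mL → factor 1000/250 = 4
Step 4: 0.48 mL + 3300 μL = 3.78 mL total → factor 3.78/0.48 = 7.875
Overall dilution factor = 4.1579 × 587.67 × 4 × 7.875 = 76969
Stock = 0.0974 μM × 76969 = 7497 μM = 7.50 mM

7.50 mM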